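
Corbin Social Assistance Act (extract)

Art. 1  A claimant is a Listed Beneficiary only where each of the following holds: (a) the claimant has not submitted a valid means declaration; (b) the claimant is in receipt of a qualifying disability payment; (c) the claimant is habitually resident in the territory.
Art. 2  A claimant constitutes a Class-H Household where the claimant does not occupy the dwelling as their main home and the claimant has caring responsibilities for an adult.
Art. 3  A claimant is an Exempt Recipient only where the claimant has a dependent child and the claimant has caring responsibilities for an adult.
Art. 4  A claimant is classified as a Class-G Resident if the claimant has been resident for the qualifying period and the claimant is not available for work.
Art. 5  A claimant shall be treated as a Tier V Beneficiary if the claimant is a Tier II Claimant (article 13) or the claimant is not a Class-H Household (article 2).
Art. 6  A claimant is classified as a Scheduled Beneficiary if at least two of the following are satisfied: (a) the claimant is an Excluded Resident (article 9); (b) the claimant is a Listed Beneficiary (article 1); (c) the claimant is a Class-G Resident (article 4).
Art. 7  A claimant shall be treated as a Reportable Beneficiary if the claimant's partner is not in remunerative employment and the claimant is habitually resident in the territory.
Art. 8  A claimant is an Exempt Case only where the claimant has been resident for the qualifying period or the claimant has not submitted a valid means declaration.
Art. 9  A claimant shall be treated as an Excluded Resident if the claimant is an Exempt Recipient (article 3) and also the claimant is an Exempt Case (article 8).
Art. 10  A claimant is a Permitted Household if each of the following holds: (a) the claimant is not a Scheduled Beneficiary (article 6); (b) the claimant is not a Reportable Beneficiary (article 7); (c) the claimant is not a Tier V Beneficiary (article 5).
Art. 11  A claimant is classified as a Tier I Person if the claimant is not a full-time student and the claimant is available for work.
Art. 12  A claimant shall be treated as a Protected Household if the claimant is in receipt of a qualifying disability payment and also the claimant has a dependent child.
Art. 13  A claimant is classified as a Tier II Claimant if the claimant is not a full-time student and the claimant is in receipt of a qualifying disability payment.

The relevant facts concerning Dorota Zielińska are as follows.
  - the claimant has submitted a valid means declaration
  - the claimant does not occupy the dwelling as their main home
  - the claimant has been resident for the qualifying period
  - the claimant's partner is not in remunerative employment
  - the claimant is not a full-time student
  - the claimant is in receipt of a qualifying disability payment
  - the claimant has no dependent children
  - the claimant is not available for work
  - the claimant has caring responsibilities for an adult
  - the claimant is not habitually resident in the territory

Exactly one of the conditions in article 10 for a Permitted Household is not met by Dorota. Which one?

Tier V Beneficiary

Under article 3: the claimant has a dependent child? no; and the claimant has caring responsibilities for an adult? yes. So the claimant is not an Exempt Recipient.
Under article 8: the claimant has been resident for the qualifying period? yes; or the claimant has not submitted a valid means declaration? no. So the claimant is an Exempt Case.
Under article 9: Exempt Recipient (article 3)? no; and Exempt Case (article 8)? yes. So the claimant is not an Excluded Resident.
Under article 1: the claimant has not submitted a valid means declaration? no; and the claimant is in receipt of a qualifying disability payment? yes; and the claimant is habitually resident in the territory? no. So the claimant is not a Listed Beneficiary.
Under article 4: the claimant has been resident for the qualifying period? yes; and the claimant is not available for work? yes. So the claimant is a Class-G Resident.
Under article 6: Excluded Resident (article 9)? no; Listed Beneficiary (article 1)? no; Class-G Resident (article 4)? yes — 1 of 3 hold (need ≥2) → not satisfied.
Under article 7: the claimant's partner is not in remunerative employment? yes; and the claimant is habitually resident in the territory? no. So the claimant is not a Reportable Beneficiary.
Under article 13: the claimant is not a full-time student? yes; and the claimant is in receipt of a qualifying disability payment? yes. So the claimant is a Tier II Claimant.
Under article 2: the claimant does not occupy the dwelling as their main home? yes; and the claimant has caring responsibilities for an adult? yes. So the claimant is a Class-H Household.
Under article 5: Tier II Claimant (article 13)? yes; or not a Class-H Household (article 2)? no. So the claimant is a Tier V Beneficiary.
Under article 10: not a Scheduled Beneficiary (article 6)? yes; and not a Reportable Beneficiary (article 7)? yes; and not a Tier V Beneficiary (article 5)? no. So the claimant is not a Permitted Household.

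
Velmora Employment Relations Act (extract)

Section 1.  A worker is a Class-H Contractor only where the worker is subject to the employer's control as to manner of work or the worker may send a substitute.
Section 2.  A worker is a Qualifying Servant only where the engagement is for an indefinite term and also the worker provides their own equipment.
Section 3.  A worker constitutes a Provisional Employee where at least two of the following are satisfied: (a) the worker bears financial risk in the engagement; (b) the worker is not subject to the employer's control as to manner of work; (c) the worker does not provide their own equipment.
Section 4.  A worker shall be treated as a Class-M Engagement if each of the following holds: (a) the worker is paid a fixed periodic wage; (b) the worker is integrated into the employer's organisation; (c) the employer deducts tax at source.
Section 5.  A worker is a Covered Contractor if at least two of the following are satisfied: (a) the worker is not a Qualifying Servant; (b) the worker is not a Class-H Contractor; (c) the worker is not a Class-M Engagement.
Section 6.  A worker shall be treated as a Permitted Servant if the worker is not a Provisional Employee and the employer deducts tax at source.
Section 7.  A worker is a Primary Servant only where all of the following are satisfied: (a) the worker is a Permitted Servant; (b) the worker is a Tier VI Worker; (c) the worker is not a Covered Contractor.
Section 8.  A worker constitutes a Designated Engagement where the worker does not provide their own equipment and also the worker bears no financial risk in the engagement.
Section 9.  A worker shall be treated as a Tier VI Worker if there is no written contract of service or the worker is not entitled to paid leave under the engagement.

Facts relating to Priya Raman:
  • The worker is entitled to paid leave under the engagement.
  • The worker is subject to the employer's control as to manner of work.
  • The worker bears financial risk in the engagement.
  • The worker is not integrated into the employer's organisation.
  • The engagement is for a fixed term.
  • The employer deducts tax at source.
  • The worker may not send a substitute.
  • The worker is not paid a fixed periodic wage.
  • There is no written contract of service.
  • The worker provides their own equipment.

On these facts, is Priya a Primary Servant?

Under section 3: the worker bears financial risk in the engagement? yes; the worker is not subject to the employer's control as to manner of work? no; the worker does not provide their own equipment? no — 1 of 3 hold (need ≥2) → not satisfied.
Under section 6: not a Provisional Employee (section 3)? yes; and the employer deducts tax at source? yes. So the worker is a Permitted Servant.
Under section 9: there is no written contract of service? yes; or the worker is not entitled to paid leave under the engagement? no. So the worker is a Tier VI Worker.
Under section 2: the engagement is for an indefinite term? no; and the worker provides their own equipment? yes. So the worker is not a Qualifying Servant.
Under section 1: the worker is subject to the employer's control as to manner of work? yes; or the worker may send a substitute? no. So the worker is a Class-H Contractor.
Under section 4: the worker is paid a fixed periodic wage? no; and the worker is integrated into the employer's organisation? no; and the employer deducts tax at source? yes. So the worker is not a Class-M Engagement.
Under section 5: not a Qualifying Servant (section 2)? yes; not a Class-H Contractor (section 1)? no; not a Class-M Engagement (section 4)? yes — 2 of 3 hold (need ≥2) → satisfied.
Under section 7: Permitted Servant (section 6)? yes; and Tier VI Worker (section 9)? yes; and not a Covered Contractor (section 5)? no. So the worker is not a Primary Servant.

No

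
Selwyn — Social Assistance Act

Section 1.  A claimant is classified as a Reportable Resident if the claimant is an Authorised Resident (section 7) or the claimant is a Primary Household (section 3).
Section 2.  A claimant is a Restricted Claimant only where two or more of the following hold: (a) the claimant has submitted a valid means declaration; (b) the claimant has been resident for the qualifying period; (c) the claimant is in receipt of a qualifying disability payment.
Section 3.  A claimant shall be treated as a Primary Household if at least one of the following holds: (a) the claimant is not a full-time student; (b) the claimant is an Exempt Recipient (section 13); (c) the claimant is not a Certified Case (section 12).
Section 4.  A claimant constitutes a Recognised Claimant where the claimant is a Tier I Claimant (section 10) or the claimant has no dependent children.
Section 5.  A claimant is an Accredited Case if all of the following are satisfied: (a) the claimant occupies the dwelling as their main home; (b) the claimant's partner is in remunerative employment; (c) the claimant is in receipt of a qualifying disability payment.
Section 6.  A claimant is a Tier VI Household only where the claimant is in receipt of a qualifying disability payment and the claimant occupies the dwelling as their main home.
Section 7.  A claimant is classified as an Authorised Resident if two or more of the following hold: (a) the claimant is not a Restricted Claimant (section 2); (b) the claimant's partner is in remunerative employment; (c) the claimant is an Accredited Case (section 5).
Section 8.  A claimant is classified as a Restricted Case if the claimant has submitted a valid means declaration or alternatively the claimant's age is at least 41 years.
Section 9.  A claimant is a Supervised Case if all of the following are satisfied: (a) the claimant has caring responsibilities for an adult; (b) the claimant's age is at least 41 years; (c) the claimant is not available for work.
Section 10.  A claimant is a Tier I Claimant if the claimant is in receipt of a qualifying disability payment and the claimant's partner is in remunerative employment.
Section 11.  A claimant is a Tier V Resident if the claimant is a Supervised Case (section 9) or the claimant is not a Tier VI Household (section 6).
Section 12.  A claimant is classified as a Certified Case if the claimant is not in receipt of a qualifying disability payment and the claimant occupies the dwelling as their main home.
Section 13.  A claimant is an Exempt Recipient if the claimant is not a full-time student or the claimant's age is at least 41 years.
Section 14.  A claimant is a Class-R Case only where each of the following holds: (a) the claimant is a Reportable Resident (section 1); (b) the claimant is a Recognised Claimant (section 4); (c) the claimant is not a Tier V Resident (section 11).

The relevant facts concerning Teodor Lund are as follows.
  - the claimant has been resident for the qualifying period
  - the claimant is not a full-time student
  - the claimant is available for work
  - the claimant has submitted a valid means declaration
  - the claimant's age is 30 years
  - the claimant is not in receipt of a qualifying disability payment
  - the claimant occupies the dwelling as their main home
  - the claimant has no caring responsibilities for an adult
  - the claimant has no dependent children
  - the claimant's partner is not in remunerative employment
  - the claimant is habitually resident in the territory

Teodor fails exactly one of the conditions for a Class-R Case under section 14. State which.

Tier V Resident

section 2 — Restricted Claimant: the claimant has submitted a valid means declaration? yes; the claimant has been resident for the qualifying period? yes; the claimant is in receipt of a qualifying disability payment? no — 2 of 3 hold (need ≥2) → satisfied.
section 5 — Accredited Case: [the claimant occupies the dwelling as their main home? yes] AND [the claimant's partner is in remunerative employment? no] AND [the claimant is in receipt of a qualifying disability payment? no] → not satisfied.
section 7 — Authorised Resident: not a Restricted Claimant (section 2)? no; the claimant's partner is in remunerative employment? no; Accredited Case (section 5)? no — 0 of 3 hold (need ≥2) → not satisfied.
section 13 — Exempt Recipient: [the claimant is not a full-time student? yes] OR [claimant's age: 30 years ≥ 41 years? no] → satisfied.
section 12 — Certified Case: [the claimant is not in receipt of a qualifying disability payment? yes] AND [the claimant occupies the dwelling as their main home? yes] → satisfied.
section 3 — Primary Household: [the claimant is not a full-time student? yes] OR [Exempt Recipient (section 13)? yes] OR [not a Certified Case (section 12)? no] → satisfied.
section 1 — Reportable Resident: [Authorised Resident (section 7)? no] OR [Primary Household (section 3)? yes] → satisfied.
section 10 — Tier I Claimant: [the claimant is in receipt of a qualifying disability payment? no] AND [the claimant's partner is in remunerative employment? no] → not satisfied.
section 4 — Recognised Claimant: [Tier I Claimant (section 10)? no] OR [the claimant has no dependent children? yes] → satisfied.
section 9 — Supervised Case: [the claimant has caring responsibilities for an adult? no] AND [claimant's age: 30 years ≥ 41 years? no] AND [the claimant is not available for work? no] → not satisfied.
section 6 — Tier VI Household: [the claimant is in receipt of a qualifying disability payment? no] AND [the claimant occupies the dwelling as their main home? yes] → not satisfied.
section 11 — Tier V Resident: [Supervised Case (section 9)? no] OR [not a Tier VI Household (section 6)? yes] → satisfied.
section 14 — Class-R Case: [Reportable Resident (section 1)? yes] AND [Recognised Claimant (section 4)? yes] AND [not a Tier V Resident (section 11)? no] → not satisfied.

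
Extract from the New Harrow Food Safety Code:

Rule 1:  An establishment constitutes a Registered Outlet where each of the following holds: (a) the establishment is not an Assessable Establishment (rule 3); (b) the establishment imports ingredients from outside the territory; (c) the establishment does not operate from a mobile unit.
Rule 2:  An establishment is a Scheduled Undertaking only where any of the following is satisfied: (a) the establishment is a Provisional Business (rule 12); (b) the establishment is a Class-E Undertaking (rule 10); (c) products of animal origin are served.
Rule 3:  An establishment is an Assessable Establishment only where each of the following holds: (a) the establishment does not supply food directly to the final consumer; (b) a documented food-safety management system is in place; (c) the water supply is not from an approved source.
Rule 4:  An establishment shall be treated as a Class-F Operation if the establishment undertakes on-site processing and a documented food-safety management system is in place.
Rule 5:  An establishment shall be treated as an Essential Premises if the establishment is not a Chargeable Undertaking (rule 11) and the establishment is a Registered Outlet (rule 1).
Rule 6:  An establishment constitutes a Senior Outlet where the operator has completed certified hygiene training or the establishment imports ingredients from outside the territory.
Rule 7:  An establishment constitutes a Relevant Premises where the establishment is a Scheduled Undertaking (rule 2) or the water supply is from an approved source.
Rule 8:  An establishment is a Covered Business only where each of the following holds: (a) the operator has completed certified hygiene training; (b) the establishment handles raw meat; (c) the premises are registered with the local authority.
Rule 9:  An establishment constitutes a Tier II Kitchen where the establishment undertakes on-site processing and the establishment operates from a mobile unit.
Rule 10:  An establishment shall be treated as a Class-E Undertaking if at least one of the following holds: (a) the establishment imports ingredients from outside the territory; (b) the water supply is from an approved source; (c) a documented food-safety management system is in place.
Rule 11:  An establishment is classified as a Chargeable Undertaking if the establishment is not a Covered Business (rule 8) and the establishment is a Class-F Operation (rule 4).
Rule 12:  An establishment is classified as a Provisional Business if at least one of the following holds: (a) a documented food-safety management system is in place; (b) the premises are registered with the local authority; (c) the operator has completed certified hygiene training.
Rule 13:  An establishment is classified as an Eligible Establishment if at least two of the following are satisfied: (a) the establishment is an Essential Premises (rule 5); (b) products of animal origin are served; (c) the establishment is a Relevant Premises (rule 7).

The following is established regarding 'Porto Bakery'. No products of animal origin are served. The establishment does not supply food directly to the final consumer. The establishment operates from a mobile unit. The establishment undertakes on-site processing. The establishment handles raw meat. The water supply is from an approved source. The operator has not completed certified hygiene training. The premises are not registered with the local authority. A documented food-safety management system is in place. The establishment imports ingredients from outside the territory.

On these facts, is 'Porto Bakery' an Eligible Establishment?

rule 8 — Covered Business: [the operator has completed certified hygiene training? no] AND [the establishment handles raw meat? yes] AND [the premises are registered with the local authority? no] → not satisfied.
rule 4 — Class-F Operation: [the establishment undertakes on-site processing? yes] AND [a documented food-safety management system is in place? yes] → satisfied.
rule 11 — Chargeable Undertaking: [not a Covered Business (rule 8)? yes] AND [Class-F Operation (rule 4)? yes] → satisfied.
rule 3 — Assessable Establishment: [the establishment does not supply food directly to the final consumer? yes] AND [a documented food-safety management system is in place? yes] AND [the water supply is not from an approved source? no] → not satisfied.
rule 1 — Registered Outlet: [not an Assessable Establishment (rule 3)? yes] AND [the establishment imports ingredients from outside the territory? yes] AND [the establishment does not operate from a mobile unit? no] → not satisfied.
rule 5 — Essential Premises: [not a Chargeable Undertaking (rule 11)? no] AND [Registered Outlet (rule 1)? no] → not satisfied.
rule 12 — Provisional Business: [a documented food-safety management system is in place? yes] OR [the premises are registered with the local authority? no] OR [the operator has completed certified hygiene training? no] → satisfied.
rule 10 — Class-E Undertaking: [the establishment imports ingredients from outside the territory? yes] OR [the water supply is from an approved source? yes] OR [a documented food-safety management system is in place? yes] → satisfied.
rule 2 — Scheduled Undertaking: [Provisional Business (rule 12)? yes] OR [Class-E Undertaking (rule 10)? yes] OR [products of animal origin are served? no] → satisfied.
rule 7 — Relevant Premises: [Scheduled Undertaking (rule 2)? yes] OR [the water supply is from an approved source? yes] → satisfied.
rule 13 — Eligible Establishment: Essential Premises (rule 5)? no; products of animal origin are served? no; Relevant Premises (rule 7)? yes — 1 of 3 hold (need ≥2) → not satisfied.

No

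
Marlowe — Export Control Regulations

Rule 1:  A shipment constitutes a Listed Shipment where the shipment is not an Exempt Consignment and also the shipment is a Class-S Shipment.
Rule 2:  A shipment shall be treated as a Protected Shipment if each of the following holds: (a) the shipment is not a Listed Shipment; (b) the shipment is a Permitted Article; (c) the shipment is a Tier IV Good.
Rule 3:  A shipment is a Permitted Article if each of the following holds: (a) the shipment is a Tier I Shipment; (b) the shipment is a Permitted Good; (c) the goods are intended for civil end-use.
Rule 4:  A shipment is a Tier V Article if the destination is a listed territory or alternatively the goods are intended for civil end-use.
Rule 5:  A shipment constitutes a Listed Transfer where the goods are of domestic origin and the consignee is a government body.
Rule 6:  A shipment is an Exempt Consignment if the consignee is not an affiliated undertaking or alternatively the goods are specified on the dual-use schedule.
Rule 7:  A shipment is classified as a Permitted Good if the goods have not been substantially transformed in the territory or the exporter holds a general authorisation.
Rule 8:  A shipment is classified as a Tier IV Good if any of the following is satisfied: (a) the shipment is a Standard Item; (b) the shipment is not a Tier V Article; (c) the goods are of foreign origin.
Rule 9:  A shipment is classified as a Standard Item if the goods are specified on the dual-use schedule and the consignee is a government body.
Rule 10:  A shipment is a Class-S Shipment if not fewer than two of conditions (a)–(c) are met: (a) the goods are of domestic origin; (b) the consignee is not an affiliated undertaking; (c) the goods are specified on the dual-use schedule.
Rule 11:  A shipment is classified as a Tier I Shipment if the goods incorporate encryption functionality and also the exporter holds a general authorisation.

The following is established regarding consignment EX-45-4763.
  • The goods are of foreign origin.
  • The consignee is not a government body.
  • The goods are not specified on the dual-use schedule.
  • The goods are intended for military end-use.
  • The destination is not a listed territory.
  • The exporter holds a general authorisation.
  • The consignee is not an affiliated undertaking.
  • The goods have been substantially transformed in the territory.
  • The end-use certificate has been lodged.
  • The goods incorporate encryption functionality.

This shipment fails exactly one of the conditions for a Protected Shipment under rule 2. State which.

Permitted Article

rule 6 — Exempt Consignment: [the consignee is not an affiliated undertaking? yes] OR [the goods are specified on the dual-use schedule? no] → satisfied.
rule 10 — Class-S Shipment: the goods are of domestic origin? no; the consignee is not an affiliated undertaking? yes; the goods are specified on the dual-use schedule? no — 1 of 3 hold (need ≥2) → not satisfied.
rule 1 — Listed Shipment: [not an Exempt Consignment (rule 6)? no] AND [Class-S Shipment (rule 10)? no] → not satisfied.
rule 11 — Tier I Shipment: [the goods incorporate encryption functionality? yes] AND [the exporter holds a general authorisation? yes] → satisfied.
rule 7 — Permitted Good: [the goods have not been substantially transformed in the territory? no] OR [the exporter holds a general authorisation? yes] → satisfied.
rule 3 — Permitted Article: [Tier I Shipment (rule 11)? yes] AND [Permitted Good (rule 7)? yes] AND [the goods are intended for civil end-use? no] → not satisfied.
rule 9 — Standard Item: [the goods are specified on the dual-use schedule? no] AND [the consignee is a government body? no] → not satisfied.
rule 4 — Tier V Article: [the destination is a listed territory? no] OR [the goods are intended for civil end-use? no] → not satisfied.
rule 8 — Tier IV Good: [Standard Item (rule 9)? no] OR [not a Tier V Article (rule 4)? yes] OR [the goods are of foreign origin? yes] → satisfied.
rule 2 — Protected Shipment: [not a Listed Shipment (rule 1)? yes] AND [Permitted Article (rule 3)? no] AND [Tier IV Good (rule 8)? yes] → not satisfied.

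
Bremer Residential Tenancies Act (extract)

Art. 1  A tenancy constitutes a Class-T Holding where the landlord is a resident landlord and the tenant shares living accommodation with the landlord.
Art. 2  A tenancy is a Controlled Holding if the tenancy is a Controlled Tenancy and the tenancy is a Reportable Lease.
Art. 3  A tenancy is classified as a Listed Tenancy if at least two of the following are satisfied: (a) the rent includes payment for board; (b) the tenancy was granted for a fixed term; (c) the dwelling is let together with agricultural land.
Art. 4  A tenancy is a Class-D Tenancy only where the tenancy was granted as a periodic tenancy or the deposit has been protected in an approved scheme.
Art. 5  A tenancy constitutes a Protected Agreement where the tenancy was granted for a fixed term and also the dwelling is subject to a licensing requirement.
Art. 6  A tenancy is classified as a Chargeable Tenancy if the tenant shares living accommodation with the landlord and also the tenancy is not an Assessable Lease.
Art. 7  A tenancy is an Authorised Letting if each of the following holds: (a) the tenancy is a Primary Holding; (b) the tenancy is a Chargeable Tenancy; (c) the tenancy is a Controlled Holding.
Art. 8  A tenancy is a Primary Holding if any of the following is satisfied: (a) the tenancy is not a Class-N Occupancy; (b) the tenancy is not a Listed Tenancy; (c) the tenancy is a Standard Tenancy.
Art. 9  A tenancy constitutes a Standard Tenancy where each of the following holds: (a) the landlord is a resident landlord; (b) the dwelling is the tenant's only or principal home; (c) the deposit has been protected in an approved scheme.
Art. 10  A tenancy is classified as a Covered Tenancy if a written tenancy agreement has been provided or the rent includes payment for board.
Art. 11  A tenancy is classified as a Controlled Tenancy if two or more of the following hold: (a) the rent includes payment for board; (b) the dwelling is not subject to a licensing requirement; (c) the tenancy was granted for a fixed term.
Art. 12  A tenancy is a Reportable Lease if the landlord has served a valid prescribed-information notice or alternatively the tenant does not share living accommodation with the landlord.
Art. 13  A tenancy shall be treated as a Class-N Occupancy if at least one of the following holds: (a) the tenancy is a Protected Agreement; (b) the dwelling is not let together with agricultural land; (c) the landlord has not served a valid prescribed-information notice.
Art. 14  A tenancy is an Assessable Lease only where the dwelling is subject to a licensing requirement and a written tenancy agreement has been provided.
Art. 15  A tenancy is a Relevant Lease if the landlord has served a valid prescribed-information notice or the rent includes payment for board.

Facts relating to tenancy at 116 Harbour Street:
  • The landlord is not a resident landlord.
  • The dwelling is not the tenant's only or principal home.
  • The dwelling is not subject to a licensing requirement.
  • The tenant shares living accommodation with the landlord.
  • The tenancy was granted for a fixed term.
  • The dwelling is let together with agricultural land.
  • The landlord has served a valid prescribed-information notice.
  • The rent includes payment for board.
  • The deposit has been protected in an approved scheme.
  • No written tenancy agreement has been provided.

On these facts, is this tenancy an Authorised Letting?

Yes

article 5 — Protected Agreement: [the tenancy was granted for a fixed term? yes] AND [the dwelling is subject to a licensing requirement? no] → not satisfied.
article 13 — Class-N Occupancy: [Protected Agreement (article 5)? no] OR [the dwelling is not let together with agricultural land? no] OR [the landlord has not served a valid prescribed-information notice? no] → not satisfied.
article 3 — Listed Tenancy: the rent includes payment for board? yes; the tenancy was granted for a fixed term? yes; the dwelling is let together with agricultural land? yes — 3 of 3 hold (need ≥2) → satisfied.
article 9 — Standard Tenancy: [the landlord is a resident landlord? no] AND [the dwelling is the tenant's only or principal home? no] AND [the deposit has been protected in an approved scheme? yes] → not satisfied.
article 8 — Primary Holding: [not a Class-N Occupancy (article 13)? yes] OR [not a Listed Tenancy (article 3)? no] OR [Standard Tenancy (article 9)? no] → satisfied.
article 14 — Assessable Lease: [the dwelling is subject to a licensing requirement? no] AND [a written tenancy agreement has been provided? no] → not satisfied.
article 6 — Chargeable Tenancy: [the tenant shares living accommodation with the landlord? yes] AND [not an Assessable Lease (article 14)? yes] → satisfied.
article 11 — Controlled Tenancy: the rent includes payment for board? yes; the dwelling is not subject to a licensing requirement? yes; the tenancy was granted for a fixed term? yes — 3 of 3 hold (need ≥2) → satisfied.
article 12 — Reportable Lease: [the landlord has served a valid prescribed-information notice? yes] OR [the tenant does not share living accommodation with the landlord? no] → satisfied.
article 2 — Controlled Holding: [Controlled Tenancy (article 11)? yes] AND [Reportable Lease (article 12)? yes] → satisfied.
article 7 — Authorised Letting: [Primary Holding (article 8)? yes] AND [Chargeable Tenancy (article 6)? yes] AND [Controlled Holding (article 2)? yes] → satisfied.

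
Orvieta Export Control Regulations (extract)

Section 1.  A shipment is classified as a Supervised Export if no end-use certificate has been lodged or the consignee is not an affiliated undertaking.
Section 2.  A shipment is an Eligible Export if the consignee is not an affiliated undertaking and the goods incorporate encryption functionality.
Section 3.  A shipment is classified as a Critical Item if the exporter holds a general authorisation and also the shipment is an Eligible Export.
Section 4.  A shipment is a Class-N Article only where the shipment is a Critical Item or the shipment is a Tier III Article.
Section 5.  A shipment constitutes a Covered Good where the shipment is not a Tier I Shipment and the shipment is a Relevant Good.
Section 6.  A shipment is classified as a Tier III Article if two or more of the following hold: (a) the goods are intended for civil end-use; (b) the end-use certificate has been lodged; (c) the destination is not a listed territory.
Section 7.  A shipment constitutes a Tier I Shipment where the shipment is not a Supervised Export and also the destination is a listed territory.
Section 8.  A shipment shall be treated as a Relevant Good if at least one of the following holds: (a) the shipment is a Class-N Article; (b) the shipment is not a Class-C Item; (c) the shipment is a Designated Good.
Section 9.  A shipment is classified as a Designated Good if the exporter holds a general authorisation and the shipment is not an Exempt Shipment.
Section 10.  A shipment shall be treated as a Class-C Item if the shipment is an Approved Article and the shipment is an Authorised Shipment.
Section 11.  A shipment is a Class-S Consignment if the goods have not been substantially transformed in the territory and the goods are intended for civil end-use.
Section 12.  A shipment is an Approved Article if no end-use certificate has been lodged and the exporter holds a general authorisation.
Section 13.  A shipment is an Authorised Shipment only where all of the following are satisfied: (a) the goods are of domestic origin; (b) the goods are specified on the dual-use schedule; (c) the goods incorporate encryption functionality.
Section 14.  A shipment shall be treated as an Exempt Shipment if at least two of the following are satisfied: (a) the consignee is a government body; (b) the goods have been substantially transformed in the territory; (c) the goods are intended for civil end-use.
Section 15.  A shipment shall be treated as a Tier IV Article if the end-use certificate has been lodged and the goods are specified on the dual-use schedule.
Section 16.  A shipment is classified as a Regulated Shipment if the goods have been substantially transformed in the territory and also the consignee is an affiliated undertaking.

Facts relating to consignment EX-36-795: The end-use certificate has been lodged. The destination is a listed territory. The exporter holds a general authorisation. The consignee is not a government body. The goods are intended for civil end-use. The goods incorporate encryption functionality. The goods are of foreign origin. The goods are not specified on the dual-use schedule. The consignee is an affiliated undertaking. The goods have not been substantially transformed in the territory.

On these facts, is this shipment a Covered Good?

section 1 — Supervised Export: [no end-use certificate has been lodged? no] OR [the consignee is not an affiliated undertaking? no] → not satisfied.
section 7 — Tier I Shipment: [not a Supervised Export (section 1)? yes] AND [the destination is a listed territory? yes] → satisfied.
section 2 — Eligible Export: [the consignee is not an affiliated undertaking? no] AND [the goods incorporate encryption functionality? yes] → not satisfied.
section 3 — Critical Item: [the exporter holds a general authorisation? yes] AND [Eligible Export (section 2)? no] → not satisfied.
section 6 — Tier III Article: the goods are intended for civil end-use? yes; the end-use certificate has been lodged? yes; the destination is not a listed territory? no — 2 of 3 hold (need ≥2) → satisfied.
section 4 — Class-N Article: [Critical Item (section 3)? no] OR [Tier III Article (section 6)? yes] → satisfied.
section 12 — Approved Article: [no end-use certificate has been lodged? no] AND [the exporter holds a general authorisation? yes] → not satisfied.
section 13 — Authorised Shipment: [the goods are of domestic origin? no] AND [the goods are specified on the dual-use schedule? no] AND [the goods incorporate encryption functionality? yes] → not satisfied.
section 10 — Class-C Item: [Approved Article (section 12)? no] AND [Authorised Shipment (section 13)? no] → not satisfied.
section 14 — Exempt Shipment: the consignee is a government body? no; the goods have been substantially transformed in the territory? no; the goods are intended for civil end-use? yes — 1 of 3 hold (need ≥2) → not satisfied.
section 9 — Designated Good: [the exporter holds a general authorisation? yes] AND [not an Exempt Shipment (section 14)? yes] → satisfied.
section 8 — Relevant Good: [Class-N Article (section 4)? yes] OR [not a Class-C Item (section 10)? yes] OR [Designated Good (section 9)? yes] → satisfied.
section 5 — Covered Good: [not a Tier I Shipment (section 7)? no] AND [Relevant Good (section 8)? yes] → not satisfied.

No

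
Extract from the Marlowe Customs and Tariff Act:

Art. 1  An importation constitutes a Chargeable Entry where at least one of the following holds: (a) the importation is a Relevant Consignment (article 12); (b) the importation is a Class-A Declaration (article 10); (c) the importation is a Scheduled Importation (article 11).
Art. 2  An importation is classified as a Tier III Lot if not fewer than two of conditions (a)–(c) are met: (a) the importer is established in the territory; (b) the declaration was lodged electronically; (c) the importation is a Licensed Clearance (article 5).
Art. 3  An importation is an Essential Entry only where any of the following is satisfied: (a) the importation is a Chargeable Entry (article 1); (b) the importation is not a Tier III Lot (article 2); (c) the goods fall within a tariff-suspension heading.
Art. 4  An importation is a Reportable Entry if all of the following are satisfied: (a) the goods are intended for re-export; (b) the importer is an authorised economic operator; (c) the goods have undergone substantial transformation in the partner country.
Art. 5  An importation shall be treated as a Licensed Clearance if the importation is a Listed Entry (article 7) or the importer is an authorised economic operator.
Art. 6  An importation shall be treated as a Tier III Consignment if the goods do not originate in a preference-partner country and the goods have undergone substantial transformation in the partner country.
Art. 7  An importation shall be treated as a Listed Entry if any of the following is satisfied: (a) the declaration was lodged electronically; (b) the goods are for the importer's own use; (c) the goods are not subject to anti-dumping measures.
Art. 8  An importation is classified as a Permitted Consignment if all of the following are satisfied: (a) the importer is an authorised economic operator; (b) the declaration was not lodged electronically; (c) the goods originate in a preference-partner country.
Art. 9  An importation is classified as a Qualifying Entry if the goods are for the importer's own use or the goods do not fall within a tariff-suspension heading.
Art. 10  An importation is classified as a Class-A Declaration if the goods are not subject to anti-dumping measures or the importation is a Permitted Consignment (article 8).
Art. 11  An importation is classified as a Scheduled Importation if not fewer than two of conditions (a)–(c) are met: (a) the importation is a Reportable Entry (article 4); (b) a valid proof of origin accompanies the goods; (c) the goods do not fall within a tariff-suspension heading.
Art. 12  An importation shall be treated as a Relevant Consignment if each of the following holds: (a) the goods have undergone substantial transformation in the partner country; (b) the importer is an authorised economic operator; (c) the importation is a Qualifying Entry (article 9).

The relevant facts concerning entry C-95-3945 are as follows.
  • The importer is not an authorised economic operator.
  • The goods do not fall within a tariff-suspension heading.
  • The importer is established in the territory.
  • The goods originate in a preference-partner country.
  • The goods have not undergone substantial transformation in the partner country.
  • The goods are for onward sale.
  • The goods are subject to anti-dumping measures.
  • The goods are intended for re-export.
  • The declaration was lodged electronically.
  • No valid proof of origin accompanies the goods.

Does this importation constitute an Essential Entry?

Under article 9: the goods are for the importer's own use? no; or the goods do not fall within a tariff-suspension heading? yes. So the importation is a Qualifying Entry.
Under article 12: the goods have undergone substantial transformation in the partner country? no; and the importer is an authorised economic operator? no; and Qualifying Entry (article 9)? yes. So the importation is not a Relevant Consignment.
Under article 8: the importer is an authorised economic operator? no; and the declaration was not lodged electronically? no; and the goods originate in a preference-partner country? yes. So the importation is not a Permitted Consignment.
Under article 10: the goods are not subject to anti-dumping measures? no; or Permitted Consignment (article 8)? no. So the importation is not a Class-A Declaration.
Under article 4: the goods are intended for re-export? yes; and the importer is an authorised economic operator? no; and the goods have undergone substantial transformation in the partner country? no. So the importation is not a Reportable Entry.
Under article 11: Reportable Entry (article 4)? no; a valid proof of origin accompanies the goods? no; the goods do not fall within a tariff-suspension heading? yes — 1 of 3 hold (need ≥2) → not satisfied.
Under article 1: Relevant Consignment (article 12)? no; or Class-A Declaration (article 10)? no; or Scheduled Importation (article 11)? no. So the importation is not a Chargeable Entry.
Under article 7: the declaration was lodged electronically? yes; or the goods are for the importer's own use? no; or the goods are not subject to anti-dumping measures? no. So the importation is a Listed Entry.
Under article 5: Listed Entry (article 7)? yes; or the importer is an authorised economic operator? no. So the importation is a Licensed Clearance.
Under article 2: the importer is established in the territory? yes; the declaration was lodged electronically? yes; Licensed Clearance (article 5)? yes — 3 of 3 hold (need ≥2) → satisfied.
Under article 3: Chargeable Entry (article 1)? no; or not a Tier III Lot (article 2)? no; or the goods fall within a tariff-suspension heading? no. So the importation is not an Essential Entry.

No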